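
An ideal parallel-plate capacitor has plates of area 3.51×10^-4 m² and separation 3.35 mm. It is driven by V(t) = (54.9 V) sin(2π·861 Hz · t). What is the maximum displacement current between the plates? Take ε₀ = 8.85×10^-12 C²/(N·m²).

2.75×10^-7 A

(dE/dt)_max = V₀ω/d = 8.866×10^7 V/(m·s); ω = 2πf = 5410 rad/s.
I_d,max = ε₀ A (dE/dt)_max = (8.85×10^-12)(3.51×10^-4)(8.866×10^7) = 2.75×10^-7 A.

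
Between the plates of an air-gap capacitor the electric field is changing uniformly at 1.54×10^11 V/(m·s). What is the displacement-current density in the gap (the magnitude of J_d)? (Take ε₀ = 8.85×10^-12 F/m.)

1.36 A/m²

J_d = ε₀ ∂E/∂t, so J_d = 1.36 A/m².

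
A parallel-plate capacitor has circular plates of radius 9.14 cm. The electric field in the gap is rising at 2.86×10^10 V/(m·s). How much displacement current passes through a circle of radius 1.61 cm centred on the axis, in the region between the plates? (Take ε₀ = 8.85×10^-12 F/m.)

2.06×10^-4 A

Through the whole plate area (πR² = 0.02624 m²), I_d = ε₀ πR² dE/dt = 6.642×10^-3 A.
Through an area πr² the displacement current is I_d·(πr²/πR²) = I_d (r/R)² = 2.06×10^-4 A.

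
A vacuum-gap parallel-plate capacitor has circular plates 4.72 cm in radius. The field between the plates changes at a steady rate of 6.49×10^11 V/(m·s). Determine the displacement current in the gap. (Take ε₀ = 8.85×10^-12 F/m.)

0.0402 A

I_d = ε₀ A (dE/dt) = (8.85×10^-12)(6.999×10^-3 m²)(6.49×10^11) = 0.0402 A.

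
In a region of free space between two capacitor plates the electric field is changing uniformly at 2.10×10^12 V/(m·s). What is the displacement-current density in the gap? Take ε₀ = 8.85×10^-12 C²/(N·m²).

18.6 A/m²

J_d = ε₀ dE/dt = (8.85×10^-12)(2.10×10^12) = 18.6 A/m².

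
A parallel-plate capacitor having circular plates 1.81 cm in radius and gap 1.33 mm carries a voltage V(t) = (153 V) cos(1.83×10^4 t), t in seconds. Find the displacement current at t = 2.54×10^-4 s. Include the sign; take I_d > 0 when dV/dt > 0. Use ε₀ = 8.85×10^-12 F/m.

1.91×10^-5 A

dV/dt = (153)(1.83×10^4)·−sin(4.6482) = 2.794×10^6 V/s.
I_d = C dV/dt with C = ε₀A/d = (8.85×10^-12)(1.029×10^-3)/(1.33×10^-3) = 6.847×10^-12 F, so I_d = (6.847×10^-12)(2.794×10^6) = 1.91×10^-5 A.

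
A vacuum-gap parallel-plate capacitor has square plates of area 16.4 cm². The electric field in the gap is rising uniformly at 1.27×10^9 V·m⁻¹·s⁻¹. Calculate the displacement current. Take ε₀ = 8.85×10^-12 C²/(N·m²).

1.84×10^-5 A

I_d = ε₀ A (dE/dt) = (8.85×10^-12)(1.64×10^-3 m²)(1.27×10^9) = 1.84×10^-5 A.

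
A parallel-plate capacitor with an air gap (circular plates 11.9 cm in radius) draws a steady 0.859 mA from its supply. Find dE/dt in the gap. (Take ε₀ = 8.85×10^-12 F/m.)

2.18×10^9 V/(m·s)

By continuity, I_d in the gap equals the 0.859 mA flowing in the wire.
Then dE/dt = I_d/(ε₀A) = 2.18×10^9 V/(m·s).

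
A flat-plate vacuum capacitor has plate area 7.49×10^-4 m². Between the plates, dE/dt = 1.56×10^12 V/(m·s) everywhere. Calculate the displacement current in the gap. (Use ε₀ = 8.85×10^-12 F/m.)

With a uniform field, Φ_E = EA, so I_d = ε₀ A dE/dt = 0.0103 A.

0.0103 A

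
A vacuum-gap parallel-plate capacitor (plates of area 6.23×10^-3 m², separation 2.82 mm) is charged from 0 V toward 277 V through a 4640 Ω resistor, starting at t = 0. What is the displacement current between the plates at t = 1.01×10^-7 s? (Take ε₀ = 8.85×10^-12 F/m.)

C = ε₀A/d = (8.85×10^-12)(6.23×10^-3)/(2.82×10^-3) = 1.955×10^-11 F and τ = RC = 9.071×10^-8 s. I_d in the gap equals the RC charging current.
I_d(t) = (V₀/R) e^(−t/τ) = 0.05970 · e^(−1.113) = 0.0196 A.

0.0196 A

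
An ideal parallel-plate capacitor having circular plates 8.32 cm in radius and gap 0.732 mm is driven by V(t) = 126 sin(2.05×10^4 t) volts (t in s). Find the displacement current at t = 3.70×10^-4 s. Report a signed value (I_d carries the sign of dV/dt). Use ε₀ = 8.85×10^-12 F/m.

1.80×10^-4 A

dE/dt = (V₀ω/d)·cos(ωt) with ωt = 7.585 rad: (126)(2.05×10^4)(0.2657)/(7.32×10^-4) = 9.376×10^8 V/(m·s).
I_d = ε₀ A dE/dt = (8.85×10^-12)(0.02175)(9.376×10^8) = 1.80×10^-4 A.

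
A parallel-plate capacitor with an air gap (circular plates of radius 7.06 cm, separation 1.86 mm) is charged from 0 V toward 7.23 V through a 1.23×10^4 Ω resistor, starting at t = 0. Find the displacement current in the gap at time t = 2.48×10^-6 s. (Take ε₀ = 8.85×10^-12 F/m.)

With C = ε₀A/d = (8.85×10^-12)(0.01566)/(1.86×10^-3) = 7.451×10^-11 F, the time constant is τ = RC = 9.165×10^-7 s, so t/τ = 2.706 and e^(−t/τ) = 0.06680.
I_d = I_cond = (V₀/R) e^(−t/τ) = (5.878×10^-4)(0.06680) = 3.93×10^-5 A.

3.93×10^-5 A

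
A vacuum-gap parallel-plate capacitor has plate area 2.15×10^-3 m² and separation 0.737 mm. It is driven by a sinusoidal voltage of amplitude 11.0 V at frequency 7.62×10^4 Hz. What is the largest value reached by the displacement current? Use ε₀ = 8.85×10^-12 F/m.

1.36×10^-4 A

C = ε₀A/d = (8.85×10^-12)(2.15×10^-3)/(7.37×10^-4) = 2.582×10^-11 F; ω = 2πf = 4.788×10^5 rad/s.
I_d = C dV/dt, so |I_d|_max = C V₀ ω = (2.582×10^-11)(11.0)(4.788×10^5) = 1.36×10^-4 A.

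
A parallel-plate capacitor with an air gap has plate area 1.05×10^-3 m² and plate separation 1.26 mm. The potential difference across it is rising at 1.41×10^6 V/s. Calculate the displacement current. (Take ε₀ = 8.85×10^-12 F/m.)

1.04×10^-5 A

C = ε₀A/d = (8.85×10^-12)(1.05×10^-3)/(1.26×10^-3) = 7.375×10^-12 F.
I_d = C dV/dt = (7.375×10^-12)(1.41×10^6) = 1.04×10^-5 A.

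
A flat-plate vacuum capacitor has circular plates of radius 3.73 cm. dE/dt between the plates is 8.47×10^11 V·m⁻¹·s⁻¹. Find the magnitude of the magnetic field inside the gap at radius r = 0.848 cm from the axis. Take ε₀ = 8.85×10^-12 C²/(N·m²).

3.99×10^-8 T

Total displacement current: I_d = ε₀(πR²)(dE/dt) = (8.85×10^-12)(4.371×10^-3)(8.47×10^11) = 0.03276 A.
∮B·dl = μ₀ I_d,enc with I_d,enc = I_d r²/R² = 1.693×10^-3 A; so B = μ₀ I_d,enc/(2πr) = 3.99×10^-8 T.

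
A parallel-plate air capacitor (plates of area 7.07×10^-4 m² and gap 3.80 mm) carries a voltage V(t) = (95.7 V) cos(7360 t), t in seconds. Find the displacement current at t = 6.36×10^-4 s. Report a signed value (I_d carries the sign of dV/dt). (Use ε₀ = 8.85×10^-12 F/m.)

1.16×10^-6 A

C = ε₀A/d = (8.85×10^-12)(7.07×10^-4)/(3.80×10^-3) = 1.647×10^-12 F. dV/dt = V₀ω·−sin(ωt); at ωt = 4.68096 rad this factor is 0.9995.
I_d = C dV/dt = (1.647×10^-12)(95.7)(7360)(0.9995) = 1.16×10^-6 A.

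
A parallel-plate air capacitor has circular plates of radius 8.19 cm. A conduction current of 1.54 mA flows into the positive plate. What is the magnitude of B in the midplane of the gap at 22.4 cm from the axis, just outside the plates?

1.38×10^-9 T

No conduction current crosses the gap, so I_d there equals the 1.54×10^-3 A in the leads.
For r ≥ R the full I_d is enclosed: B = μ₀ I_d/(2πr) = (4π×10^-7)(1.54×10^-3)/(2π·0.224) = 1.38×10^-9 T.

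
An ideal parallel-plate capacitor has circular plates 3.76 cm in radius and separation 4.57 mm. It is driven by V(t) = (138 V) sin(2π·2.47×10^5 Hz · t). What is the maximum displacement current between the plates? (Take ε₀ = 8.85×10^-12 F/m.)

1.84×10^-3 A

(dE/dt)_max = V₀ω/d = 4.687×10^10 V/(m·s); ω = 2πf = 1.552×10^6 rad/s.
I_d,max = ε₀ A (dE/dt)_max = (8.85×10^-12)(4.441×10^-3)(4.687×10^10) = 1.84×10^-3 A.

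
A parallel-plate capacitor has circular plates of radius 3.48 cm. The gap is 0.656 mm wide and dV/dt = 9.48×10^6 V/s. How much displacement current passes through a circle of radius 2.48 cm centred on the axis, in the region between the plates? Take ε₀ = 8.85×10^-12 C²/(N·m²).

2.47×10^-4 A

dE/dt = (dV/dt)/d = 1.445×10^10 V/(m·s); I_d = ε₀(πR²)(dE/dt) = (8.85×10^-12)(3.805×10^-3)(1.445×10^10) = 4.866×10^-4 A.
Since J_d is uniform, the enclosed fraction is (r/R)² = 0.5079, giving I_d,enc = 2.47×10^-4 A.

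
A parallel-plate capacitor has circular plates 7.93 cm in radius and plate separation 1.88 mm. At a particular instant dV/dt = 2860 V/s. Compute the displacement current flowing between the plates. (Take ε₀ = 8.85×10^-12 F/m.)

E = V/d so dE/dt = (dV/dt)/d = 1.521×10^6 V/(m·s), and I_d = ε₀ A dE/dt = (8.85×10^-12)(0.01976)(1.521×10^6) = 2.66×10^-7 A.

2.66×10^-7 A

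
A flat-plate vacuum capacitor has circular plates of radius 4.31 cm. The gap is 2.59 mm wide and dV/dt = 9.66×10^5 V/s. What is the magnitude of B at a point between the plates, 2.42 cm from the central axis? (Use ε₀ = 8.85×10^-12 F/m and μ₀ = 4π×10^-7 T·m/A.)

5.02×10^-11 T

With E = V/d, dE/dt = 3.730×10^8 V/(m·s) and πR² = 5.836×10^-3 m², giving I_d = ε₀ πR² dE/dt = 1.926×10^-5 A.
∮B·dl = μ₀ I_d,enc with I_d,enc = I_d r²/R² = 6.072×10^-6 A; so B = μ₀ I_d,enc/(2πr) = 5.02×10^-11 T.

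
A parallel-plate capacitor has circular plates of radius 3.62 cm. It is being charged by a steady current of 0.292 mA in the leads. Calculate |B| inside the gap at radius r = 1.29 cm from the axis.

Between the plates the displacement current equals the wire current: I_d = 0.292 mA = 2.92×10^-4 A.
An Ampèrian loop of radius r encloses a fraction (r/R)² of I_d. Then B·2πr = μ₀ I_d (r/R)², giving B = μ₀ I_d r/(2πR²) = 5.75×10^-10 T.

5.75×10^-10 T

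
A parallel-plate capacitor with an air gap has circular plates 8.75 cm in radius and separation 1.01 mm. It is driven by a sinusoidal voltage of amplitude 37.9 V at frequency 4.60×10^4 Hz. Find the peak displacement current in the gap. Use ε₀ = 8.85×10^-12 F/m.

C = ε₀A/d = (8.85×10^-12)(0.02405)/(1.01×10^-3) = 2.107×10^-10 F; ω = 2πf = 2.890×10^5 rad/s.
I_d = C dV/dt, so |I_d|_max = C V₀ ω = (2.107×10^-10)(37.9)(2.890×10^5) = 2.31×10^-3 A.

2.31×10^-3 A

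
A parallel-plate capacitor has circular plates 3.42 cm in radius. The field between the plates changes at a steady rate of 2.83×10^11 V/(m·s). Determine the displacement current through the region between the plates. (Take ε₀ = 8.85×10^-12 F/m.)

The displacement current is ε₀ times dΦ_E/dt = ε₀ A dE/dt = (8.85×10^-12)(3.675×10^-3)(2.83×10^11) = 9.20×10^-3 A.

9.20×10^-3 A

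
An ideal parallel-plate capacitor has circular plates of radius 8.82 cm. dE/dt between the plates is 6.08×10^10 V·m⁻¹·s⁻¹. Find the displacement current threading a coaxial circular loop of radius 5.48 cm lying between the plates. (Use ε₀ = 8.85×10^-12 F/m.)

5.08×10^-3 A

I_d = ε₀ dΦ_E/dt = ε₀ πR² (dE/dt) = (8.85×10^-12)(0.02444)(6.08×10^10) = 0.01315 A through the full plate area.
Since J_d is uniform, the enclosed fraction is (r/R)² = 0.3860, giving I_d,enc = 5.08×10^-3 A.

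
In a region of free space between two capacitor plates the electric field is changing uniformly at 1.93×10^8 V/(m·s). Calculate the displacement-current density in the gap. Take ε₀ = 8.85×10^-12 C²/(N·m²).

J_d = ε₀ dE/dt = (8.85×10^-12)(1.93×10^8) = 1.71×10^-3 A/m².

1.71×10^-3 A/m²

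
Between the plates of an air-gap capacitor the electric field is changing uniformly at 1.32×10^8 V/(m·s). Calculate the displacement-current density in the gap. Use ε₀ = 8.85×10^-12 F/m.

The displacement-current density is ε₀ ∂E/∂t = (8.85×10^-12)(1.32×10^8) = 1.17×10^-3 A/m².

1.17×10^-3 A/m²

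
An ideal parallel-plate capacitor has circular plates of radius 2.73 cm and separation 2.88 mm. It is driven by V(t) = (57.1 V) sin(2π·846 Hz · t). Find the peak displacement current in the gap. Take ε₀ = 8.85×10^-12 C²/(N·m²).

2.18×10^-6 A

The displacement current equals the conduction current C dV/dt, which peaks at C V₀ ω.
With C = ε₀A/d = (8.85×10^-12)(2.341×10^-3)/(2.88×10^-3) = 7.194×10^-12 F and ω = 2πf = 5316 rad/s, I_d,max = (7.194×10^-12)(57.1)(5316) = 2.18×10^-6 A.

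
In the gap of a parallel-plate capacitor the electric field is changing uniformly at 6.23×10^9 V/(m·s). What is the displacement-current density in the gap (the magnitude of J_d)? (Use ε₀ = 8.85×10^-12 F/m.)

J_d = ε₀ ∂E/∂t, so J_d = 0.0551 A/m².

0.0551 A/m²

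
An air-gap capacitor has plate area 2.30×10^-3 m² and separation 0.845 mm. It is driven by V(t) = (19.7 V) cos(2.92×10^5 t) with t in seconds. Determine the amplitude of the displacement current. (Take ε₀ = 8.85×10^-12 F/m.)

1.39×10^-4 A

C = ε₀A/d = (8.85×10^-12)(2.30×10^-3)/(8.45×10^-4) = 2.409×10^-11 F; ω = 2.92×10^5 rad/s.
I_d = C dV/dt, so |I_d|_max = C V₀ ω = (2.409×10^-11)(19.7)(2.92×10^5) = 1.39×10^-4 A.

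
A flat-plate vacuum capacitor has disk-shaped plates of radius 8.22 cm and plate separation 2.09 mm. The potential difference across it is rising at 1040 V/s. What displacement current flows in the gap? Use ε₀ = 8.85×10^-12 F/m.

The field between the plates is E = V/d, so dE/dt = (1040)/(2.09×10^-3 m) = 4.976×10^5 V/(m·s).
I_d = ε₀ A (dE/dt) = (8.85×10^-12)(0.02123)(4.976×10^5) = 9.35×10^-8 A.

9.35×10^-8 A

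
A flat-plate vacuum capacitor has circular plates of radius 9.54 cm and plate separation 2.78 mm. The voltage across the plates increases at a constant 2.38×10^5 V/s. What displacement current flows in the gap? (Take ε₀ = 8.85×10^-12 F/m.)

2.17×10^-5 A

The displacement current equals the charging current C dV/dt. With C = ε₀A/d = (8.85×10^-12)(0.02859)/(2.78×10^-3) = 9.101×10^-11 F, I_d = (9.101×10^-11)(2.38×10^5) = 2.17×10^-5 A.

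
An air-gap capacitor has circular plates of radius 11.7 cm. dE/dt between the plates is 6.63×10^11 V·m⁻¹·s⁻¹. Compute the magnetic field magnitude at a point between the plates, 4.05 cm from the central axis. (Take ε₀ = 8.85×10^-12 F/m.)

Total displacement current: I_d = ε₀(πR²)(dE/dt) = (8.85×10^-12)(0.04301)(6.63×10^11) = 0.2524 A.
An Ampèrian loop of radius r encloses a fraction (r/R)² of I_d. Then B·2πr = μ₀ I_d (r/R)², giving B = μ₀ I_d r/(2πR²) = 1.49×10^-7 T.

1.49×10^-7 T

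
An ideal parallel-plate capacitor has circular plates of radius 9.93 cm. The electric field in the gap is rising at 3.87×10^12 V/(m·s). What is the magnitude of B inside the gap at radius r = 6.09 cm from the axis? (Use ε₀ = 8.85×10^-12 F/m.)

I_d = ε₀ dΦ_E/dt = ε₀ πR² (dE/dt) = (8.85×10^-12)(0.03098)(3.87×10^12) = 1.061 A through the full plate area.
∮B·dl = μ₀ I_d,enc with I_d,enc = I_d r²/R² = 0.3991 A; so B = μ₀ I_d,enc/(2πr) = 1.31×10^-6 T.

1.31×10^-6 T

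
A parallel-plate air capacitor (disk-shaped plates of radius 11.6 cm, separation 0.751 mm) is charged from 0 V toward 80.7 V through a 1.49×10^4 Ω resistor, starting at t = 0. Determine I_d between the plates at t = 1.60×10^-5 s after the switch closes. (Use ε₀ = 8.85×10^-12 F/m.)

C = ε₀A/d = (8.85×10^-12)(0.04227)/(7.51×10^-4) = 4.981×10^-10 F and τ = RC = 7.422×10^-6 s. I_d in the gap equals the RC charging current.
I_d(t) = (V₀/R) e^(−t/τ) = 5.416×10^-3 · e^(−2.156) = 6.27×10^-4 A.

6.27×10^-4 A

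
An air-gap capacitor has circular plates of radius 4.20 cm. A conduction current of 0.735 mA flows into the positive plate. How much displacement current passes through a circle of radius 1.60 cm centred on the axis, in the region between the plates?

1.07×10^-4 A

By continuity the displacement current in the gap matches the conduction current: I_d = 7.35×10^-4 A.
Since J_d is uniform, the enclosed fraction is (r/R)² = 0.1451, giving I_d,enc = 1.07×10^-4 A.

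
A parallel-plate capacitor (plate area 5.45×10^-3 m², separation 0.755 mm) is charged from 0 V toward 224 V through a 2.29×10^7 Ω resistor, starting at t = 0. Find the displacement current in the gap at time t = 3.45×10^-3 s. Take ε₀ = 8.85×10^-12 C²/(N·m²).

C = ε₀A/d = (8.85×10^-12)(5.45×10^-3)/(7.55×10^-4) = 6.388×10^-11 F and τ = RC = 1.463×10^-3 s. I_d in the gap equals the RC charging current.
I_d(t) = (V₀/R) e^(−t/τ) = 9.782×10^-6 · e^(−2.358) = 9.25×10^-7 A.

9.25×10^-7 A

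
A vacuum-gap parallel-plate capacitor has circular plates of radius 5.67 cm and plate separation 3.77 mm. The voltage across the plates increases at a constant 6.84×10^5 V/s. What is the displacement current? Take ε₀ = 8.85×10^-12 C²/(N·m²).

1.62×10^-5 A

C = ε₀A/d = (8.85×10^-12)(0.01010)/(3.77×10^-3) = 2.371×10^-11 F.
I_d = C dV/dt = (2.371×10^-11)(6.84×10^5) = 1.62×10^-5 A.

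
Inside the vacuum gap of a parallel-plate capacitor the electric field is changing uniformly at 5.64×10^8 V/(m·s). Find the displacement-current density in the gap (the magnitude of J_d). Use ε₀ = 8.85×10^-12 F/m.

The displacement-current density is ε₀ ∂E/∂t = (8.85×10^-12)(5.64×10^8) = 4.99×10^-3 A/m².

4.99×10^-3 A/m²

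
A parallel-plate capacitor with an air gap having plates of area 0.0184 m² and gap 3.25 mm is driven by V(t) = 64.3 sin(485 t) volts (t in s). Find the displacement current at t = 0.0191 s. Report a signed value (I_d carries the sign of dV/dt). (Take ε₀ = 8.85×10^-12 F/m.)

C = ε₀A/d = (8.85×10^-12)(0.0184)/(3.25×10^-3) = 5.010×10^-11 F. dV/dt = V₀ω·cos(ωt); at ωt = 9.2635 rad this factor is -0.9870.
I_d = C dV/dt = (5.010×10^-11)(64.3)(485)(-0.9870) = -1.54×10^-6 A.

-1.54×10^-6 A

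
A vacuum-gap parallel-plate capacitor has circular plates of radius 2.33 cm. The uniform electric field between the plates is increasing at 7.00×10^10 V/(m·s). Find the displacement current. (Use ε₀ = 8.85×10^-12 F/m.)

1.06×10^-3 A

With a uniform field, Φ_E = EA, so I_d = ε₀ A dE/dt = 1.06×10^-3 A.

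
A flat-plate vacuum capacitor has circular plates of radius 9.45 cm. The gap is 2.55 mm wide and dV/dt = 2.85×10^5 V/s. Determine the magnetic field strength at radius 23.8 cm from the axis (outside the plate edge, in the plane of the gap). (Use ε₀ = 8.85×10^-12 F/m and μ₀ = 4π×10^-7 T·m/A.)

dE/dt = (dV/dt)/d = 1.118×10^8 V/(m·s); I_d = ε₀(πR²)(dE/dt) = (8.85×10^-12)(0.02806)(1.118×10^8) = 2.776×10^-5 A.
For r ≥ R the full I_d is enclosed: B = μ₀ I_d/(2πr) = (4π×10^-7)(2.776×10^-5)/(2π·0.238) = 2.33×10^-11 T.

2.33×10^-11 T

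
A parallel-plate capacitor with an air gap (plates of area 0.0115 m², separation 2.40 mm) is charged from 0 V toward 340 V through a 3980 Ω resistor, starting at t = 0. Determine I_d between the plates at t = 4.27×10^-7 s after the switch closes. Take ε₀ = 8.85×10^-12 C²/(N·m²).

6.81×10^-3 A

C = ε₀A/d = (8.85×10^-12)(0.0115)/(2.40×10^-3) = 4.241×10^-11 F and τ = RC = 1.688×10^-7 s. I_d in the gap equals the RC charging current.
I_d(t) = (V₀/R) e^(−t/τ) = 0.08543 · e^(−2.530) = 6.81×10^-3 A.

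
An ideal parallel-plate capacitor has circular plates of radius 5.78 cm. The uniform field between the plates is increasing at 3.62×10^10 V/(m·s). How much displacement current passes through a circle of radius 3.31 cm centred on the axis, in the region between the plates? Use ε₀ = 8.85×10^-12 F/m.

1.10×10^-3 A

I_d = ε₀ dΦ_E/dt = ε₀ πR² (dE/dt) = (8.85×10^-12)(0.01050)(3.62×10^10) = 3.364×10^-3 A through the full plate area.
The field is uniform, so I_d,enc = I_d (r/R)² = (3.364×10^-3)(3.31/5.78)² = 1.10×10^-3 A.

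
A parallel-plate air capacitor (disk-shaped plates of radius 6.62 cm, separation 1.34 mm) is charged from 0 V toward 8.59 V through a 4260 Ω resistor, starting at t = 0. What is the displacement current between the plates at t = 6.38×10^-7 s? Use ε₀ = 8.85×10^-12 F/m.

With C = ε₀A/d = (8.85×10^-12)(0.01377)/(1.34×10^-3) = 9.094×10^-11 F, the time constant is τ = RC = 3.874×10^-7 s, so t/τ = 1.647 and e^(−t/τ) = 0.1926.
I_d = I_cond = (V₀/R) e^(−t/τ) = (2.016×10^-3)(0.1926) = 3.88×10^-4 A.

3.88×10^-4 A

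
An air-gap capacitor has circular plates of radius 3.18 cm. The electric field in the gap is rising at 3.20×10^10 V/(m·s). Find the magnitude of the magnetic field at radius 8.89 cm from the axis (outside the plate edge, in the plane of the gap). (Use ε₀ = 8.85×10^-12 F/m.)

2.02×10^-9 T

Through the whole plate area (πR² = 3.177×10^-3 m²), I_d = ε₀ πR² dE/dt = 8.997×10^-4 A.
With r > R the enclosed displacement current is the full I_d; B = μ₀ I_d / (2πr) = 2.02×10^-9 T.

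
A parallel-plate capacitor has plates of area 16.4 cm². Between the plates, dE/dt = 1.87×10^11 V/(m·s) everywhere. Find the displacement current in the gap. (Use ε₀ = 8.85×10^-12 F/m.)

2.71×10^-3 A

With a uniform field, Φ_E = EA, so I_d = ε₀ A dE/dt = 2.71×10^-3 A.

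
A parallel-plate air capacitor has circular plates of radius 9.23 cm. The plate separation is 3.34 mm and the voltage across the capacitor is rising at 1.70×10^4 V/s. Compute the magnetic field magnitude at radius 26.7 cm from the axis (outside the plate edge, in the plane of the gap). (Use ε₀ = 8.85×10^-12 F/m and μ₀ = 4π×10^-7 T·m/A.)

I_d = C dV/dt with C = ε₀πR²/d = 7.091×10^-11 F, so I_d = (7.091×10^-11)(1.70×10^4) = 1.205×10^-6 A.
Outside the plates the loop encloses all of I_d, so B·2πr = μ₀ I_d and B = 9.03×10^-13 T.

9.03×10^-13 T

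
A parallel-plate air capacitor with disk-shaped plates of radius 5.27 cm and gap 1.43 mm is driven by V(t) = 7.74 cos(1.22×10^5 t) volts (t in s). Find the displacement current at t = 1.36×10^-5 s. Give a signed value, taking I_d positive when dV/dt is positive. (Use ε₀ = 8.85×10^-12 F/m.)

dV/dt = (7.74)(1.22×10^5)·−sin(1.6592) = -9.406×10^5 V/s.
I_d = C dV/dt with C = ε₀A/d = (8.85×10^-12)(8.725×10^-3)/(1.43×10^-3) = 5.400×10^-11 F, so I_d = (5.400×10^-11)(-9.406×10^5) = -5.08×10^-5 A.

-5.08×10^-5 A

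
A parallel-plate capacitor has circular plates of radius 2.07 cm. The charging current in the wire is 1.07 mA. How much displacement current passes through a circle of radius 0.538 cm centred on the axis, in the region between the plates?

No conduction current crosses the gap, so I_d there equals the 1.07×10^-3 A in the leads.
Through an area πr² the displacement current is I_d·(πr²/πR²) = I_d (r/R)² = 7.23×10^-5 A.

7.23×10^-5 A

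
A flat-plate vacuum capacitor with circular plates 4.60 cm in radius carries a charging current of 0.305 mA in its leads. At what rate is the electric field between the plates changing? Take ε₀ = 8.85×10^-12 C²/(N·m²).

5.18×10^9 V/(m·s)

By continuity, I_d in the gap equals the 0.305 mA flowing in the wire.
Then dE/dt = I_d/(ε₀A) = 5.18×10^9 V/(m·s).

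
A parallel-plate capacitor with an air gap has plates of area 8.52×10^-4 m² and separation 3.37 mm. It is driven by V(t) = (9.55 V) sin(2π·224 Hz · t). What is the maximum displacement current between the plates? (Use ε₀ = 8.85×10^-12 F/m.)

(dE/dt)_max = V₀ω/d = 3.987×10^6 V/(m·s); ω = 2πf = 1407 rad/s.
I_d,max = ε₀ A (dE/dt)_max = (8.85×10^-12)(8.52×10^-4)(3.987×10^6) = 3.01×10^-8 A.

3.01×10^-8 A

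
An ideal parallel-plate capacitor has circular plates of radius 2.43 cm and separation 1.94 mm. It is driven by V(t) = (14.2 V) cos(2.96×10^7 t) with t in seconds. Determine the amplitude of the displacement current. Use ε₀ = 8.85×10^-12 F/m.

The displacement current equals the conduction current C dV/dt, which peaks at C V₀ ω.
With C = ε₀A/d = (8.85×10^-12)(1.855×10^-3)/(1.94×10^-3) = 8.462×10^-12 F and ω = 2.96×10^7 rad/s, I_d,max = (8.462×10^-12)(14.2)(2.96×10^7) = 3.56×10^-3 A.

3.56×10^-3 A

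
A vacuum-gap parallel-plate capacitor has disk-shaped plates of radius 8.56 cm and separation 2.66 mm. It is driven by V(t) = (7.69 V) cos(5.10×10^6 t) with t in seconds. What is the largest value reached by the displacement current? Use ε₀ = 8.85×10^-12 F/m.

The displacement current equals the conduction current C dV/dt, which peaks at C V₀ ω.
With C = ε₀A/d = (8.85×10^-12)(0.02302)/(2.66×10^-3) = 7.659×10^-11 F and ω = 5.10×10^6 rad/s, I_d,max = (7.659×10^-11)(7.69)(5.10×10^6) = 3.00×10^-3 A.

3.00×10^-3 A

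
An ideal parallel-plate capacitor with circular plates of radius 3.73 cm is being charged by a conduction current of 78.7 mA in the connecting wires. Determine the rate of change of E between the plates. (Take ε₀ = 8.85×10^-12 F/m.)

By continuity, I_d in the gap equals the 78.7 mA flowing in the wire.
Then dE/dt = I_d/(ε₀A) = 2.03×10^12 V/(m·s).

2.03×10^12 V/(m·s)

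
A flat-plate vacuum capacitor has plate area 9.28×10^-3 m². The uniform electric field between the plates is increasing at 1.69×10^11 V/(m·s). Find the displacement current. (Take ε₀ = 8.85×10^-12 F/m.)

0.0139 A

I_d = ε₀ A (dE/dt) = (8.85×10^-12)(9.28×10^-3 m²)(1.69×10^11) = 0.0139 A.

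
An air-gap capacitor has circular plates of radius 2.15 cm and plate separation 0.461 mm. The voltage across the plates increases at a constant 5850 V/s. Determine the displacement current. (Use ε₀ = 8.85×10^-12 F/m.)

1.63×10^-7 A

The displacement current equals the charging current C dV/dt. With C = ε₀A/d = (8.85×10^-12)(1.452×10^-3)/(4.61×10^-4) = 2.787×10^-11 F, I_d = (2.787×10^-11)(5850) = 1.63×10^-7 A.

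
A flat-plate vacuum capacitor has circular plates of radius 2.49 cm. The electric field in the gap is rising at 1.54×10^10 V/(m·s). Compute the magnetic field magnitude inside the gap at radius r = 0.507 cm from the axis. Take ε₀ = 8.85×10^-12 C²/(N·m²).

Total displacement current: I_d = ε₀(πR²)(dE/dt) = (8.85×10^-12)(1.948×10^-3)(1.54×10^10) = 2.655×10^-4 A.
For r < R the Ampère–Maxwell law gives B(2πr) = μ₀ I_d (r²/R²), so B = μ₀ I_d r/(2πR²) = (4π×10^-7)(2.655×10^-4)(5.07×10^-3)/(2π·0.0249²) = 4.34×10^-10 T.

4.34×10^-10 T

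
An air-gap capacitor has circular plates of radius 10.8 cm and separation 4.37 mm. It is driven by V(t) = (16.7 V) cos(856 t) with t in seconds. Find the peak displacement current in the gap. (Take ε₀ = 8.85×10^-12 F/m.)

(dE/dt)_max = V₀ω/d = 3.271×10^6 V/(m·s); ω = 856 rad/s.
I_d,max = ε₀ A (dE/dt)_max = (8.85×10^-12)(0.03664)(3.271×10^6) = 1.06×10^-6 A.

1.06×10^-6 A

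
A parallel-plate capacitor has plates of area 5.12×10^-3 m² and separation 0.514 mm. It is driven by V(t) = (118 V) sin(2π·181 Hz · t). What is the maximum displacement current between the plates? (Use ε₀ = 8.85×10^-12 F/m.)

1.18×10^-5 A

(dE/dt)_max = V₀ω/d = 2.610×10^8 V/(m·s); ω = 2πf = 1137 rad/s.
I_d,max = ε₀ A (dE/dt)_max = (8.85×10^-12)(5.12×10^-3)(2.610×10^8) = 1.18×10^-5 A.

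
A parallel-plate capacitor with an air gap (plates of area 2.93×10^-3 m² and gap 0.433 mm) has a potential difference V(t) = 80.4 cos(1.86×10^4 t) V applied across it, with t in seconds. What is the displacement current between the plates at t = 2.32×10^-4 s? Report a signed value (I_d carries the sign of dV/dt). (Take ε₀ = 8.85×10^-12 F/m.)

8.26×10^-5 A

dE/dt = (V₀ω/d)·−sin(ωt) with ωt = 4.3152 rad: (80.4)(1.86×10^4)(0.9222)/(4.33×10^-4) = 3.185×10^9 V/(m·s).
I_d = ε₀ A dE/dt = (8.85×10^-12)(2.93×10^-3)(3.185×10^9) = 8.26×10^-5 A.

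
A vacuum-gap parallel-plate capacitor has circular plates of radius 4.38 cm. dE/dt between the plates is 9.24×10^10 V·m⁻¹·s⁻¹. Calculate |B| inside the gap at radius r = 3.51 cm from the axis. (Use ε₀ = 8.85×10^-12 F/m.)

1.80×10^-8 T

I_d = ε₀ dΦ_E/dt = ε₀ πR² (dE/dt) = (8.85×10^-12)(6.027×10^-3)(9.24×10^10) = 4.929×10^-3 A through the full plate area.
∮B·dl = μ₀ I_d,enc with I_d,enc = I_d r²/R² = 3.165×10^-3 A; so B = μ₀ I_d,enc/(2πr) = 1.80×10^-8 T.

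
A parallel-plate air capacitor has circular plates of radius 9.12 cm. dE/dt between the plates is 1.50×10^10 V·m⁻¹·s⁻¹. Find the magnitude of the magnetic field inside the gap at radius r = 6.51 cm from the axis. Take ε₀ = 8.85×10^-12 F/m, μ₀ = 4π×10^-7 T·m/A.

5.43×10^-9 T

Total displacement current: I_d = ε₀(πR²)(dE/dt) = (8.85×10^-12)(0.02613)(1.50×10^10) = 3.469×10^-3 A.
An Ampèrian loop of radius r encloses a fraction (r/R)² of I_d. Then B·2πr = μ₀ I_d (r/R)², giving B = μ₀ I_d r/(2πR²) = 5.43×10^-9 T.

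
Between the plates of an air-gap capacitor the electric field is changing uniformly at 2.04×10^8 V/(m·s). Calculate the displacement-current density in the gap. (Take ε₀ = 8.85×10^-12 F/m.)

1.81×10^-3 A/m²

The displacement-current density is ε₀ ∂E/∂t = (8.85×10^-12)(2.04×10^8) = 1.81×10^-3 A/m².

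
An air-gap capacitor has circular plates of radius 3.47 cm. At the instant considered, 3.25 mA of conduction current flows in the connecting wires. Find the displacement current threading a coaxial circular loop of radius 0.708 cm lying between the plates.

No conduction current crosses the gap, so I_d there equals the 3.25×10^-3 A in the leads.
Through an area πr² the displacement current is I_d·(πr²/πR²) = I_d (r/R)² = 1.35×10^-4 A.

1.35×10^-4 A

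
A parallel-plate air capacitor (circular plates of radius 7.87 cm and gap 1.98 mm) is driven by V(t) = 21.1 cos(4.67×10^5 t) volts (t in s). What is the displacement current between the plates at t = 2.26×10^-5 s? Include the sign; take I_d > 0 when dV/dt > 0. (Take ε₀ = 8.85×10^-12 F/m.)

C = ε₀A/d = (8.85×10^-12)(0.01946)/(1.98×10^-3) = 8.698×10^-11 F. dV/dt = V₀ω·−sin(ωt); at ωt = 10.5542 rad this factor is 0.9042.
I_d = C dV/dt = (8.698×10^-11)(21.1)(4.67×10^5)(0.9042) = 7.75×10^-4 A.

7.75×10^-4 A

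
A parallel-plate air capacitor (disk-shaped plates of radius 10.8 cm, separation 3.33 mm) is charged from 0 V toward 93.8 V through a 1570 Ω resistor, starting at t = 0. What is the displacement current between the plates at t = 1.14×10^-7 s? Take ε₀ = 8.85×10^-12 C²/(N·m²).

0.0283 A

C = ε₀A/d = (8.85×10^-12)(0.03664)/(3.33×10^-3) = 9.738×10^-11 F and τ = RC = 1.529×10^-7 s. I_d in the gap equals the RC charging current.
I_d(t) = (V₀/R) e^(−t/τ) = 0.05975 · e^(−0.7456) = 0.0283 A.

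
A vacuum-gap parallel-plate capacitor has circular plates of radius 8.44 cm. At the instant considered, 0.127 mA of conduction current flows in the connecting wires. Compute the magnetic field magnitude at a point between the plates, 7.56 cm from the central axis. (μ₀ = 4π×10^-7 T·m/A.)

By continuity the displacement current in the gap matches the conduction current: I_d = 1.27×10^-4 A.
∮B·dl = μ₀ I_d,enc with I_d,enc = I_d r²/R² = 1.019×10^-4 A; so B = μ₀ I_d,enc/(2πr) = 2.70×10^-10 T.

2.70×10^-10 T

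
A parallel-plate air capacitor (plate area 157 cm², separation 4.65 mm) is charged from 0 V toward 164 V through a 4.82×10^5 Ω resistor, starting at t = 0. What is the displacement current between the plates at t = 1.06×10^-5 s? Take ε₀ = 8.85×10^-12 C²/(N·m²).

With C = ε₀A/d = (8.85×10^-12)(0.0157)/(4.65×10^-3) = 2.988×10^-11 F, the time constant is τ = RC = 1.440×10^-5 s, so t/τ = 0.7361 and e^(−t/τ) = 0.4790.
I_d = I_cond = (V₀/R) e^(−t/τ) = (3.402×10^-4)(0.4790) = 1.63×10^-4 A.

1.63×10^-4 A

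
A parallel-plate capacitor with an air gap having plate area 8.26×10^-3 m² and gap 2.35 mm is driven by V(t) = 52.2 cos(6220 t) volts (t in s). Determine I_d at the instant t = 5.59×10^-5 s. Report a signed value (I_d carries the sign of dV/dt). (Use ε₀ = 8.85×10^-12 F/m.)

-3.44×10^-6 A

C = ε₀A/d = (8.85×10^-12)(8.26×10^-3)/(2.35×10^-3) = 3.111×10^-11 F. dV/dt = V₀ω·−sin(ωt); at ωt = 0.347698 rad this factor is -0.3407.
I_d = C dV/dt = (3.111×10^-11)(52.2)(6220)(-0.3407) = -3.44×10^-6 A.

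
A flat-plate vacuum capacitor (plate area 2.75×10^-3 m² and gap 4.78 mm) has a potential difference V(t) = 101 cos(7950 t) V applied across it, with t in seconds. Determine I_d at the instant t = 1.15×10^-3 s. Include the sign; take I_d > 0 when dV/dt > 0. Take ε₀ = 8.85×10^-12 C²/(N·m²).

-1.14×10^-6 A

dE/dt = (V₀ω/d)·−sin(ωt) with ωt = 9.1425 rad: (101)(7950)(-0.2785)/(4.78×10^-3) = -4.678×10^7 V/(m·s).
I_d = ε₀ A dE/dt = (8.85×10^-12)(2.75×10^-3)(-4.678×10^7) = -1.14×10^-6 A.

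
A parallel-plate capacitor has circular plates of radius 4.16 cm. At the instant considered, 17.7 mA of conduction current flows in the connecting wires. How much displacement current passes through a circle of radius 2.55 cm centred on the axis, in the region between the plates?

6.65×10^-3 A

No conduction current crosses the gap, so I_d there equals the 0.0177 A in the leads.
Since J_d is uniform, the enclosed fraction is (r/R)² = 0.3757, giving I_d,enc = 6.65×10^-3 A.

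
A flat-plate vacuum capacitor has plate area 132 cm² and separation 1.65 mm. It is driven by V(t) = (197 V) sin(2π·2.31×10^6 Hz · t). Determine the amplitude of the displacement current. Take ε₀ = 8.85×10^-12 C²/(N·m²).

0.202 A

(dE/dt)_max = V₀ω/d = 1.732×10^12 V/(m·s); ω = 2πf = 1.451×10^7 rad/s.
I_d,max = ε₀ A (dE/dt)_max = (8.85×10^-12)(0.0132)(1.732×10^12) = 0.202 A.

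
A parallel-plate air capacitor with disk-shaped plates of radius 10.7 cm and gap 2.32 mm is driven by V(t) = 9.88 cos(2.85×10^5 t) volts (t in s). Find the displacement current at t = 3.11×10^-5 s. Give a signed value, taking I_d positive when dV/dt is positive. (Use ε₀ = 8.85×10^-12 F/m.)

-2.06×10^-4 A

C = ε₀A/d = (8.85×10^-12)(0.03597)/(2.32×10^-3) = 1.372×10^-10 F. dV/dt = V₀ω·−sin(ωt); at ωt = 8.8635 rad this factor is -0.5323.
I_d = C dV/dt = (1.372×10^-10)(9.88)(2.85×10^5)(-0.5323) = -2.06×10^-4 A.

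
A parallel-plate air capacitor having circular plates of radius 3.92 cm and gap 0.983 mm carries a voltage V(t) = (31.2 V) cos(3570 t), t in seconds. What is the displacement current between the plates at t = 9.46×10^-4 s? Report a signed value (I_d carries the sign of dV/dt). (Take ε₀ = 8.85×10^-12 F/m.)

C = ε₀A/d = (8.85×10^-12)(4.827×10^-3)/(9.83×10^-4) = 4.346×10^-11 F. dV/dt = V₀ω·−sin(ωt); at ωt = 3.37722 rad this factor is 0.2335.
I_d = C dV/dt = (4.346×10^-11)(31.2)(3570)(0.2335) = 1.13×10^-6 A.

1.13×10^-6 A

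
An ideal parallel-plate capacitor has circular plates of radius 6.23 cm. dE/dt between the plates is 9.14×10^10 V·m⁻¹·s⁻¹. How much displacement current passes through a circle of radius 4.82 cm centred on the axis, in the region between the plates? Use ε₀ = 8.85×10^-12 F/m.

5.90×10^-3 A

Through the whole plate area (πR² = 0.01219 m²), I_d = ε₀ πR² dE/dt = 9.860×10^-3 A.
The field is uniform, so I_d,enc = I_d (r/R)² = (9.860×10^-3)(4.82/6.23)² = 5.90×10^-3 A.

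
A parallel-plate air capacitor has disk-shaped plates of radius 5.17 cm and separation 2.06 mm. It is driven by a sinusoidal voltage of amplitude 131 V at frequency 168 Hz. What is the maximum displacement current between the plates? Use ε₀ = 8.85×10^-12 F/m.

4.99×10^-6 A

(dE/dt)_max = V₀ω/d = 6.715×10^7 V/(m·s); ω = 2πf = 1056 rad/s.
I_d,max = ε₀ A (dE/dt)_max = (8.85×10^-12)(8.397×10^-3)(6.715×10^7) = 4.99×10^-6 A.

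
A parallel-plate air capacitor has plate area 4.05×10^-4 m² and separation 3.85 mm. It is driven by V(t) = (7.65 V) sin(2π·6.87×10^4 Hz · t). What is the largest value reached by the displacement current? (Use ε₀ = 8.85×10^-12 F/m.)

C = ε₀A/d = (8.85×10^-12)(4.05×10^-4)/(3.85×10^-3) = 9.310×10^-13 F; ω = 2πf = 4.317×10^5 rad/s.
I_d = C dV/dt, so |I_d|_max = C V₀ ω = (9.310×10^-13)(7.65)(4.317×10^5) = 3.07×10^-6 A.

3.07×10^-6 A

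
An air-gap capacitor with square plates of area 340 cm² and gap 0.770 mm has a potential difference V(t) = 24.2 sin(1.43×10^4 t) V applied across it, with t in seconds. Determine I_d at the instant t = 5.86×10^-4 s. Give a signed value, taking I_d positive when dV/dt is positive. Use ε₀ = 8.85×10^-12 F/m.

-6.79×10^-5 A

dV/dt = (24.2)(1.43×10^4)·cos(8.3798) = -1.737×10^5 V/s.
I_d = C dV/dt with C = ε₀A/d = (8.85×10^-12)(0.0340)/(7.70×10^-4) = 3.908×10^-10 F, so I_d = (3.908×10^-10)(-1.737×10^5) = -6.79×10^-5 A.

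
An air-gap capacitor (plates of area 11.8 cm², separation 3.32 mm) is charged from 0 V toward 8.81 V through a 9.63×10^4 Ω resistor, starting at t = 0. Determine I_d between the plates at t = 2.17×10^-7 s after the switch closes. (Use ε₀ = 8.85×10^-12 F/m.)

4.47×10^-5 A

C = ε₀A/d = (8.85×10^-12)(1.18×10^-3)/(3.32×10^-3) = 3.145×10^-12 F, so τ = RC = 3.029×10^-7 s.
The conduction current is I(t) = (V₀/R) e^(−t/τ), and the displacement current between the plates equals it.
t/τ = 0.7164; I_d = (8.81/9.63×10^4) · e^(−0.7164) = (9.148×10^-5)(0.4885) = 4.47×10^-5 A.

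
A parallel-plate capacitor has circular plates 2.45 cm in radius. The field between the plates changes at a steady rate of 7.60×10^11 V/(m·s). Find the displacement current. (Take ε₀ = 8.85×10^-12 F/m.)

0.0127 A

With a uniform field, Φ_E = EA, so I_d = ε₀ A dE/dt = 0.0127 A.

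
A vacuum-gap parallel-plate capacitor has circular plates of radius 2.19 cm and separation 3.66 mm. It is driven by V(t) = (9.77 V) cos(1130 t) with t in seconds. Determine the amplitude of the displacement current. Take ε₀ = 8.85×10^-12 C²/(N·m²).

4.02×10^-8 A

(dE/dt)_max = V₀ω/d = 3.016×10^6 V/(m·s); ω = 1130 rad/s.
I_d,max = ε₀ A (dE/dt)_max = (8.85×10^-12)(1.507×10^-3)(3.016×10^6) = 4.02×10^-8 A.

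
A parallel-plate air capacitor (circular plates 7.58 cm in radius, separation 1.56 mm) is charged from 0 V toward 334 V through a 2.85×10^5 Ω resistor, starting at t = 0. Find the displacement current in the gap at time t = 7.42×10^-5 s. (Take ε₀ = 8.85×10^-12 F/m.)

C = ε₀A/d = (8.85×10^-12)(0.01805)/(1.56×10^-3) = 1.024×10^-10 F, so τ = RC = 2.918×10^-5 s.
The conduction current is I(t) = (V₀/R) e^(−t/τ), and the displacement current between the plates equals it.
t/τ = 2.543; I_d = (334/2.85×10^5) · e^(−2.543) = (1.172×10^-3)(0.07863) = 9.22×10^-5 A.

9.22×10^-5 A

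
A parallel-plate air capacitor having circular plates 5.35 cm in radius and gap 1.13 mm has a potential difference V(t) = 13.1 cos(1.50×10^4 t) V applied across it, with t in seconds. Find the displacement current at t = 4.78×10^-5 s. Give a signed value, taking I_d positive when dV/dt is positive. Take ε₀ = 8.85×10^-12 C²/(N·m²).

-9.09×10^-6 A

C = ε₀A/d = (8.85×10^-12)(8.992×10^-3)/(1.13×10^-3) = 7.042×10^-11 F. dV/dt = V₀ω·−sin(ωt); at ωt = 0.717 rad this factor is -0.6571.
I_d = C dV/dt = (7.042×10^-11)(13.1)(1.50×10^4)(-0.6571) = -9.09×10^-6 A.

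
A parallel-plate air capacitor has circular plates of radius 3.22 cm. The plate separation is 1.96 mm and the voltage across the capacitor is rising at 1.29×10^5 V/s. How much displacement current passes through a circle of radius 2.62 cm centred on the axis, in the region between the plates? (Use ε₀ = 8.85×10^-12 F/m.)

1.26×10^-6 A

dE/dt = (dV/dt)/d = 6.582×10^7 V/(m·s); I_d = ε₀(πR²)(dE/dt) = (8.85×10^-12)(3.257×10^-3)(6.582×10^7) = 1.897×10^-6 A.
The field is uniform, so I_d,enc = I_d (r/R)² = (1.897×10^-6)(2.62/3.22)² = 1.26×10^-6 A.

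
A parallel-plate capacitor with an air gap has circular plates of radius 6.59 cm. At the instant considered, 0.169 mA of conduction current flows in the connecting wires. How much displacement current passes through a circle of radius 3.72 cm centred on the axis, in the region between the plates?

Between the plates the displacement current equals the wire current: I_d = 0.169 mA = 1.69×10^-4 A.
Through an area πr² the displacement current is I_d·(πr²/πR²) = I_d (r/R)² = 5.39×10^-5 A.

5.39×10^-5 A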